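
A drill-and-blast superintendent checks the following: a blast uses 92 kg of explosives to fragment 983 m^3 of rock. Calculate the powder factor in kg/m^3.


Powder factor = explosive mass / rock volume
= 92 / 983
= 0.0936 kg/m^3

0.0936 kg/m^3


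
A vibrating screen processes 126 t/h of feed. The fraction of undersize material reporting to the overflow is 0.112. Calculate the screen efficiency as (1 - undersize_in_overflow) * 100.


88.8%

Screen efficiency = (1 - fraction of undersize in overflow) * 100
= (1 - 0.112) * 100
= 0.888 * 100
= 88.8%


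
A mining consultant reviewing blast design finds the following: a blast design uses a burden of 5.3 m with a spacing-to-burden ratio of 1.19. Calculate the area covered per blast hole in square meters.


33.4271 m^2

First, find the spacing:
Spacing = burden * ratio = 5.3 * 1.19
= 6.307 m
Then, calculate the area:
Area = burden * spacing = 5.3 * 6.307
= 33.4271 m^2


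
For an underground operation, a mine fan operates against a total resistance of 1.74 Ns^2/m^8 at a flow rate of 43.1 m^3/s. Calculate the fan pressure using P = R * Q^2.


Compute Q^2:
Q^2 = 43.1^2 = 1857.61
Compute pressure:
P = R * Q^2 = 1.74 * 1857.61
= 3232.2414 Pa

3232.2414 Pa


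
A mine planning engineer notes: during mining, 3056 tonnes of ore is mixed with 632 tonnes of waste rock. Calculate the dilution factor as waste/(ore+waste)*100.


Total material = ore + waste
= 3056 + 632 = 3688 tonnes
Dilution = waste / total * 100
= 632 / 3688 * 100
= 0.1713665944 * 100
= 17.1367%

17.1367%


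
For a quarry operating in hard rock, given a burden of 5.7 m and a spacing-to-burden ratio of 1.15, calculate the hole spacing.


6.555 m

Spacing = burden * ratio
= 5.7 * 1.15
= 6.555 m


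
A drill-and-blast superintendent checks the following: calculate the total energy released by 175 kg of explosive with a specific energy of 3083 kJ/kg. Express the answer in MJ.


Energy = mass * specific_energy / 1000
= 175 * 3083 / 1000
= 539525 / 1000
= 539.525 MJ

539.525 MJ


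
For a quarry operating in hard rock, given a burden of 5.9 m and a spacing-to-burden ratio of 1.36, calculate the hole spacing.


Spacing = burden * ratio
= 5.9 * 1.36
= 8.024 m

8.024 m


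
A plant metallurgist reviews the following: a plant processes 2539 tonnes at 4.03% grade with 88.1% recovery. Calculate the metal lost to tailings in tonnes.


Total metal in feed:
= 2539 * 4.03 / 100 = 102.3217 tonnes
Metal recovered:
= 102.3217 * 88.1 / 100 = 90.1454177 tonnes
Metal lost to tailings:
= 102.3217 - 90.1454177
= 12.1763 tonnes

12.1763 tonnes


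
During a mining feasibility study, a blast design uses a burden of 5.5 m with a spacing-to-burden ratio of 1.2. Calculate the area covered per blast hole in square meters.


36.3 m^2

First, find the spacing:
Spacing = burden * ratio = 5.5 * 1.2
= 6.6 m
Then, calculate the area:
Area = burden * spacing = 5.5 * 6.6
= 36.3 m^2


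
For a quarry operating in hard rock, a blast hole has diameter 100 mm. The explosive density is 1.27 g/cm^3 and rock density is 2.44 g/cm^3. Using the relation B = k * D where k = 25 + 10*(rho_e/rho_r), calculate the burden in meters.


3.0205 m

First, compute k:
rho_e / rho_r = 1.27 / 2.44 = 0.5204918033
k = 25 + 10 * 0.5204918033 = 30.20491803
Then, compute burden:
B = k * D / 1000 = 30.20491803 * 100 / 1000
= 3020.491803 / 1000
= 3.0205 m


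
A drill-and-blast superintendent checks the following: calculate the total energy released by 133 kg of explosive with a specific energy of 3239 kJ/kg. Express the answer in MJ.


430.787 MJ

Energy = mass * specific_energy / 1000
= 133 * 3239 / 1000
= 430787 / 1000
= 430.787 MJ


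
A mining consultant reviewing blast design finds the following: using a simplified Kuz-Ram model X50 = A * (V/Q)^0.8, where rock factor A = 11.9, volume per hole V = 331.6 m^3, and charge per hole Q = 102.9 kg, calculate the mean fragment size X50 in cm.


30.3463 cm

Compute V/Q:
V/Q = 331.6 / 102.9 = 3.222546161
Raise to the power 0.8:
(V/Q)^0.8 = 3.222546161^0.8 = 2.550112369
Multiply by A:
X50 = 11.9 * 2.550112369
= 30.3463 cm


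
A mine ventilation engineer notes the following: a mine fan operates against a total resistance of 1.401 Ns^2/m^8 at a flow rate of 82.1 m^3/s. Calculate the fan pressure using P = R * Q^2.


9443.3144 Pa

Compute Q^2:
Q^2 = 82.1^2 = 6740.41
Compute pressure:
P = R * Q^2 = 1.401 * 6740.41
= 9443.3144 Pa


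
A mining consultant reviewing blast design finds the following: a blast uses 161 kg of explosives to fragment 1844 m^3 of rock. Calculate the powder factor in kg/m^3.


Powder factor = explosive mass / rock volume
= 161 / 1844
= 0.0873 kg/m^3

0.0873 kg/m^3


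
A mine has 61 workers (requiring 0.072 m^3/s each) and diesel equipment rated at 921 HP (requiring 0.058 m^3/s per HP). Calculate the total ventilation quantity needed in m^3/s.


57.81 m^3/s

Airflow for workers:
Q_people = 61 * 0.072 = 4.392 m^3/s
Airflow for diesel equipment:
Q_diesel = 921 * 0.058 = 53.418 m^3/s
Total ventilation:
Q_total = 4.392 + 53.418
= 57.81 m^3/s


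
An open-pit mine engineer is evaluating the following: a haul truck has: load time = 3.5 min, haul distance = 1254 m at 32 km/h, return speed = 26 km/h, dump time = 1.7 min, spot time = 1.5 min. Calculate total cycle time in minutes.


Convert haul speed to m/min: 32 * 1000/60 = 533.3333333 m/min
Haul time = 1254 / 533.3333333 = 2.35125 min
Convert return speed to m/min: 26 * 1000/60 = 433.3333333 m/min
Return time = 1254 / 433.3333333 = 2.893846154 min
Total cycle time:
= 3.5 + 2.35125 + 1.7 + 2.893846154 + 1.5
= 11.9451 min

11.9451 min


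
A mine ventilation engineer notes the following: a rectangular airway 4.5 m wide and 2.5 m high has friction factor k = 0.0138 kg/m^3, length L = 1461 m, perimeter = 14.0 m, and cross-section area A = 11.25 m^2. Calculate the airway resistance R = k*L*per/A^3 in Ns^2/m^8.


0.1982 Ns^2/m^8

Compute the numerator:
k * L * per = 0.0138 * 1461 * 14.0
= 282.2652
Compute the denominator:
A^3 = 11.25^3 = 1423.828125
Resistance:
R = 282.2652 / 1423.828125
= 0.1982 Ns^2/m^8


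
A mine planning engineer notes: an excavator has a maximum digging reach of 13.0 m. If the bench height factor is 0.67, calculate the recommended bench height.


8.71 m

Bench height = reach * factor
= 13.0 * 0.67
= 8.71 m


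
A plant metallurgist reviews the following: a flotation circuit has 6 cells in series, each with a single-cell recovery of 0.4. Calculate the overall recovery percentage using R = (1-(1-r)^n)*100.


95.3344%

Complement of single-cell recovery:
1 - r = 1 - 0.4 = 0.6
Raise to power n:
(1 - r)^6 = 0.6^6 = 0.046656
Overall recovery:
R = (1 - 0.046656) * 100
= 95.3344%


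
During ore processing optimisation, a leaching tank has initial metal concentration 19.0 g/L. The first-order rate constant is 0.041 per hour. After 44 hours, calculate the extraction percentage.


83.5361%

Compute the exponent:
-k * t = -0.041 * 44 = -1.804
Remaining concentration:
C = 19.0 * exp(-1.804)
= 19.0 * 0.1646390133
= 3.128141253 g/L
Extracted = 19.0 - 3.128141253 = 15.87185875 g/L
Extraction % = 15.87185875 / 19.0 * 100
= 83.5361%


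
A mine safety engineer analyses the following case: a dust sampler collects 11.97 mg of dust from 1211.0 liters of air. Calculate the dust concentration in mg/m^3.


9.8844 mg/m^3

Convert liters to m^3: 1 m^3 = 1000 L
Concentration = mass / volume * 1000
= 11.97 / 1211.0 * 1000
= 0.009884393064 * 1000
= 9.8844 mg/m^3


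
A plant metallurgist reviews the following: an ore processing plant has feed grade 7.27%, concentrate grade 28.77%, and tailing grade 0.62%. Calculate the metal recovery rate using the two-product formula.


Using the two-product formula:
R = 100 * c * (f - t) / (f * (c - t))
Numerator = 100 * 28.77 * (7.27 - 0.62)
= 100 * 28.77 * 6.65
= 19132.05
Denominator = 7.27 * (28.77 - 0.62)
= 7.27 * 28.15
= 204.6505
R = 19132.05 / 204.6505
= 93.4865%

93.4865%


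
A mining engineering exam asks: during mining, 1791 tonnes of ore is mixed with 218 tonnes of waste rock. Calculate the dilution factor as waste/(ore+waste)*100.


Total material = ore + waste
= 1791 + 218 = 2009 tonnes
Dilution = waste / total * 100
= 218 / 2009 * 100
= 0.1085116974 * 100
= 10.8512%

10.8512%


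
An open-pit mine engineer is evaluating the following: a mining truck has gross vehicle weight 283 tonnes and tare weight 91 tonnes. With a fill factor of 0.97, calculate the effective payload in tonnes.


Maximum payload = gross - tare
= 283 - 91 = 192 tonnes
Effective payload = max payload * fill factor
= 192 * 0.97
= 186.24 tonnes

186.24 tonnes


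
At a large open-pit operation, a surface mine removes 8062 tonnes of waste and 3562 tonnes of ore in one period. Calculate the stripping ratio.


2.2633

Stripping ratio = waste tonnage / ore tonnage
= 8062 / 3562
= 2.2633


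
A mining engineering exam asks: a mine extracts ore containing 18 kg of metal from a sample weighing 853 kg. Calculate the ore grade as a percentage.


Ore grade = (metal mass / ore mass) * 100
= (18 / 853) * 100
= 0.02110199297 * 100
= 2.1102%

2.1102%


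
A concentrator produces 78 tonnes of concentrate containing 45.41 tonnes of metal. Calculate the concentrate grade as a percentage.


Grade = (metal in concentrate / concentrate mass) * 100
= (45.41 / 78) * 100
= 0.5821794872 * 100
= 58.2179%

58.2179%


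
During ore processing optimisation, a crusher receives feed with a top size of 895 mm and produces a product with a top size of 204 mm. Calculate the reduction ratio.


Reduction ratio = feed size / product size
= 895 / 204
= 4.3873

4.3873


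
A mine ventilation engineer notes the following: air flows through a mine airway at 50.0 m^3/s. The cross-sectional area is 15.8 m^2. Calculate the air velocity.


3.1646 m/s

Velocity = flow rate / cross-sectional area
= 50.0 / 15.8
= 3.1646 m/s


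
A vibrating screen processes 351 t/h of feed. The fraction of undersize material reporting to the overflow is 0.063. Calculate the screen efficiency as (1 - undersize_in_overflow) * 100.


93.7%

Screen efficiency = (1 - fraction of undersize in overflow) * 100
= (1 - 0.063) * 100
= 0.937 * 100
= 93.7%


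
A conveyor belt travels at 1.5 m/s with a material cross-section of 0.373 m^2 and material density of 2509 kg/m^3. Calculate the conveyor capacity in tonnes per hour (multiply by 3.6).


Volumetric flow = speed * area
= 1.5 * 0.373 = 0.5595 m^3/s
Mass flow = volumetric * density
= 0.5595 * 2509 = 1403.7855 kg/s
Convert to t/h: multiply by 3.6
Capacity = 1403.7855 * 3.6
= 5053.6278 t/h

5053.6278 t/h


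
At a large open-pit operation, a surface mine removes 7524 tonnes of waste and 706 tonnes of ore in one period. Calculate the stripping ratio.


10.6572

Stripping ratio = waste tonnage / ore tonnage
= 7524 / 706
= 10.6572


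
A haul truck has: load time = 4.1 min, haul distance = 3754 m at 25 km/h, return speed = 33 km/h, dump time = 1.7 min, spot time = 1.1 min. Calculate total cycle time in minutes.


Convert haul speed to m/min: 25 * 1000/60 = 416.6666667 m/min
Haul time = 3754 / 416.6666667 = 9.0096 min
Convert return speed to m/min: 33 * 1000/60 = 550 m/min
Return time = 3754 / 550 = 6.825454545 min
Total cycle time:
= 4.1 + 9.0096 + 1.7 + 6.825454545 + 1.1
= 22.7351 min

22.7351 min


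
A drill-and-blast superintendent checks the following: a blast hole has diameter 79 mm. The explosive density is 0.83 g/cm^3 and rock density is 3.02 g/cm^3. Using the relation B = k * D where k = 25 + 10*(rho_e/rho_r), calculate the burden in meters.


First, compute k:
rho_e / rho_r = 0.83 / 3.02 = 0.2748344371
k = 25 + 10 * 0.2748344371 = 27.74834437
Then, compute burden:
B = k * D / 1000 = 27.74834437 * 79 / 1000
= 2192.119205 / 1000
= 2.1921 m

2.1921 m


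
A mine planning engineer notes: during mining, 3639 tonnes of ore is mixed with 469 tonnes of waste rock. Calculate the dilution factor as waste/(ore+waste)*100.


11.4167%

Total material = ore + waste
= 3639 + 469 = 4108 tonnes
Dilution = waste / total * 100
= 469 / 4108 * 100
= 0.1141674781 * 100
= 11.4167%


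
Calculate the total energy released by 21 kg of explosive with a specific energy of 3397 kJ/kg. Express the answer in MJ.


Energy = mass * specific_energy / 1000
= 21 * 3397 / 1000
= 71337 / 1000
= 71.337 MJ

71.337 MJ


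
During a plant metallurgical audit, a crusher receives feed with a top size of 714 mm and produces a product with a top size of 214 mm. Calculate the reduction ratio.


3.3364

Reduction ratio = feed size / product size
= 714 / 214
= 3.3364


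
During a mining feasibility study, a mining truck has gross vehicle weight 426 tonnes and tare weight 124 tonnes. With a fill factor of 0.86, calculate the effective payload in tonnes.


Maximum payload = gross - tare
= 426 - 124 = 302 tonnes
Effective payload = max payload * fill factor
= 302 * 0.86
= 259.72 tonnes

259.72 tonnes


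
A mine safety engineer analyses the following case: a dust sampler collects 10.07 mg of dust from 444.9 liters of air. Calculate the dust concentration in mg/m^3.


Convert liters to m^3: 1 m^3 = 1000 L
Concentration = mass / volume * 1000
= 10.07 / 444.9 * 1000
= 0.02263429984 * 1000
= 22.6343 mg/m^3

22.6343 mg/m^3


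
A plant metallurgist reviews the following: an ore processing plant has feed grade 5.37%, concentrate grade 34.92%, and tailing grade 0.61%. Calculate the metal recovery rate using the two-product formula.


Using the two-product formula:
R = 100 * c * (f - t) / (f * (c - t))
Numerator = 100 * 34.92 * (5.37 - 0.61)
= 100 * 34.92 * 4.76
= 16621.92
Denominator = 5.37 * (34.92 - 0.61)
= 5.37 * 34.31
= 184.2447
R = 16621.92 / 184.2447
= 90.2165%

90.2165%


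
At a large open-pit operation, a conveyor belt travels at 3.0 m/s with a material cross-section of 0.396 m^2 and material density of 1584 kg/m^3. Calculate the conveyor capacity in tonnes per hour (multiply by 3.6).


Volumetric flow = speed * area
= 3.0 * 0.396 = 1.188 m^3/s
Mass flow = volumetric * density
= 1.188 * 1584 = 1881.792 kg/s
Convert to t/h: multiply by 3.6
Capacity = 1881.792 * 3.6
= 6774.4512 t/h

6774.4512 t/h


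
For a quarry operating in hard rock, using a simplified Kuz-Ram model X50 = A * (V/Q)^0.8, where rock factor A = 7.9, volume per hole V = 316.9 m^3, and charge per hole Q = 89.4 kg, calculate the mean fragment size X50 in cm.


21.7418 cm

Compute V/Q:
V/Q = 316.9 / 89.4 = 3.544742729
Raise to the power 0.8:
(V/Q)^0.8 = 3.544742729^0.8 = 2.752122598
Multiply by A:
X50 = 7.9 * 2.752122598
= 21.7418 cm


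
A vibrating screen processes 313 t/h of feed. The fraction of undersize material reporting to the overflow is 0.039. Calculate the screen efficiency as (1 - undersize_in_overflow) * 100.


96.1%

Screen efficiency = (1 - fraction of undersize in overflow) * 100
= (1 - 0.039) * 100
= 0.961 * 100
= 96.1%


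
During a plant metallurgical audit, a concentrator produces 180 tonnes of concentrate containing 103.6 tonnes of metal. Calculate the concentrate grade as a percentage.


Grade = (metal in concentrate / concentrate mass) * 100
= (103.6 / 180) * 100
= 0.5755555556 * 100
= 57.5556%

57.5556%


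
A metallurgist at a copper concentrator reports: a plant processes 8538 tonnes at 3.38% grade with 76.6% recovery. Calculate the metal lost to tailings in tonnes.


67.5287 tonnes

Total metal in feed:
= 8538 * 3.38 / 100 = 288.5844 tonnes
Metal recovered:
= 288.5844 * 76.6 / 100 = 221.0556504 tonnes
Metal lost to tailings:
= 288.5844 - 221.0556504
= 67.5287 tonnes


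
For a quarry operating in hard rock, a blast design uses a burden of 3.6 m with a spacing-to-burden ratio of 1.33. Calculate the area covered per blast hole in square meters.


17.2368 m^2

First, find the spacing:
Spacing = burden * ratio = 3.6 * 1.33
= 4.788 m
Then, calculate the area:
Area = burden * spacing = 3.6 * 4.788
= 17.2368 m^2


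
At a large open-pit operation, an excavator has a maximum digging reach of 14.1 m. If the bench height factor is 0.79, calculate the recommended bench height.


Bench height = reach * factor
= 14.1 * 0.79
= 11.139 m

11.139 m


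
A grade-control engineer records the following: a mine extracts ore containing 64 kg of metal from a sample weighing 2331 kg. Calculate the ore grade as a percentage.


2.7456%

Ore grade = (metal mass / ore mass) * 100
= (64 / 2331) * 100
= 0.02745602746 * 100
= 2.7456%


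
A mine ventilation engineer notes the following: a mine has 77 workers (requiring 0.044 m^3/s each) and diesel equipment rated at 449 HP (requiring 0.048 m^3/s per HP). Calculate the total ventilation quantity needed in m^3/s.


Airflow for workers:
Q_people = 77 * 0.044 = 3.388 m^3/s
Airflow for diesel equipment:
Q_diesel = 449 * 0.048 = 21.552 m^3/s
Total ventilation:
Q_total = 3.388 + 21.552
= 24.94 m^3/s

24.94 m^3/s


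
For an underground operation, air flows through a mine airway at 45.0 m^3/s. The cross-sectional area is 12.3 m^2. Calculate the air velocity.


Velocity = flow rate / cross-sectional area
= 45.0 / 12.3
= 3.6585 m/s

3.6585 m/s


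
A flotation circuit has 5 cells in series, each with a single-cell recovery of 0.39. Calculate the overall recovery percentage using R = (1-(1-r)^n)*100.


Complement of single-cell recovery:
1 - r = 1 - 0.39 = 0.61
Raise to power n:
(1 - r)^5 = 0.61^5 = 0.0844596301
Overall recovery:
R = (1 - 0.0844596301) * 100
= 91.554%

91.554%


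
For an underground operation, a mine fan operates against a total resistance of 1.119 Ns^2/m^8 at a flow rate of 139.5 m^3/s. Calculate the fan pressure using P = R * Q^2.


21776.0198 Pa

Compute Q^2:
Q^2 = 139.5^2 = 19460.25
Compute pressure:
P = R * Q^2 = 1.119 * 19460.25
= 21776.0198 Pa


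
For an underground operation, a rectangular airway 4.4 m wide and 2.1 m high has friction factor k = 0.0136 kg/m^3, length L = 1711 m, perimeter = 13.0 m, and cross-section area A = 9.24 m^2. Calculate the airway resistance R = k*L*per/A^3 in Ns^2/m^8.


0.3835 Ns^2/m^8

Compute the numerator:
k * L * per = 0.0136 * 1711 * 13.0
= 302.5048
Compute the denominator:
A^3 = 9.24^3 = 788.889024
Resistance:
R = 302.5048 / 788.889024
= 0.3835 Ns^2/m^8


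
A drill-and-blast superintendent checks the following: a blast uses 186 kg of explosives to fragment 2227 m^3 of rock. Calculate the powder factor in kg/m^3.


0.0835 kg/m^3

Powder factor = explosive mass / rock volume
= 186 / 2227
= 0.0835 kg/m^3


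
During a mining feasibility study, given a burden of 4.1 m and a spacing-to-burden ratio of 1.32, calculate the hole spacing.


Spacing = burden * ratio
= 4.1 * 1.32
= 5.412 m

5.412 m


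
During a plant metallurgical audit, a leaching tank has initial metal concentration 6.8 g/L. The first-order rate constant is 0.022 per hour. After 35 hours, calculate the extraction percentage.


53.6987%

Compute the exponent:
-k * t = -0.022 * 35 = -0.77
Remaining concentration:
C = 6.8 * exp(-0.77)
= 6.8 * 0.4630130683
= 3.148488865 g/L
Extracted = 6.8 - 3.148488865 = 3.651511135 g/L
Extraction % = 3.651511135 / 6.8 * 100
= 53.6987%


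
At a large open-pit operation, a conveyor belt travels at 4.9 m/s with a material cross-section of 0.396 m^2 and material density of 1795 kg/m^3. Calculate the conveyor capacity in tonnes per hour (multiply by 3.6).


Volumetric flow = speed * area
= 4.9 * 0.396 = 1.9404 m^3/s
Mass flow = volumetric * density
= 1.9404 * 1795 = 3483.018 kg/s
Convert to t/h: multiply by 3.6
Capacity = 3483.018 * 3.6
= 12538.8648 t/h

12538.8648 t/h


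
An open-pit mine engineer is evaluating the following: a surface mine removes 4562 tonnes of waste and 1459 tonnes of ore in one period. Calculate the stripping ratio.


3.1268

Stripping ratio = waste tonnage / ore tonnage
= 4562 / 1459
= 3.1268


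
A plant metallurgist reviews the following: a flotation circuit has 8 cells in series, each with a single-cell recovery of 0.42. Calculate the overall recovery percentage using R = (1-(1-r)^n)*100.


Complement of single-cell recovery:
1 - r = 1 - 0.42 = 0.58
Raise to power n:
(1 - r)^8 = 0.58^8 = 0.01280630817
Overall recovery:
R = (1 - 0.01280630817) * 100
= 98.7194%

98.7194%


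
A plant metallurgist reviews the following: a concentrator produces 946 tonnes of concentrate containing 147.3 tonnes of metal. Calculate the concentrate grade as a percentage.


15.5708%

Grade = (metal in concentrate / concentrate mass) * 100
= (147.3 / 946) * 100
= 0.1557082452 * 100
= 15.5708%


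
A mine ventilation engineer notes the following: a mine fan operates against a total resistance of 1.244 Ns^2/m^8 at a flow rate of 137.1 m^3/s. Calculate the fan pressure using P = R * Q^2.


Compute Q^2:
Q^2 = 137.1^2 = 18796.41
Compute pressure:
P = R * Q^2 = 1.244 * 18796.41
= 23382.734 Pa

23382.734 Pa


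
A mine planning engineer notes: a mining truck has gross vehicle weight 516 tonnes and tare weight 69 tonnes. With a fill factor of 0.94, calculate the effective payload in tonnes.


Maximum payload = gross - tare
= 516 - 69 = 447 tonnes
Effective payload = max payload * fill factor
= 447 * 0.94
= 420.18 tonnes

420.18 tonnes


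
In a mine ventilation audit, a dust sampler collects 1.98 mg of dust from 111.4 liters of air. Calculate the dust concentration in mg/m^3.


17.7738 mg/m^3

Convert liters to m^3: 1 m^3 = 1000 L
Concentration = mass / volume * 1000
= 1.98 / 111.4 * 1000
= 0.01777378815 * 1000
= 17.7738 mg/m^3


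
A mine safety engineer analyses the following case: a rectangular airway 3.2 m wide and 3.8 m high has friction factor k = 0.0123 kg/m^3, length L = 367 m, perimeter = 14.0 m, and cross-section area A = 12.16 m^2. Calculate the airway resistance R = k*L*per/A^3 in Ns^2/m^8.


0.0351 Ns^2/m^8

Compute the numerator:
k * L * per = 0.0123 * 367 * 14.0
= 63.1974
Compute the denominator:
A^3 = 12.16^3 = 1798.045696
Resistance:
R = 63.1974 / 1798.045696
= 0.0351 Ns^2/m^8


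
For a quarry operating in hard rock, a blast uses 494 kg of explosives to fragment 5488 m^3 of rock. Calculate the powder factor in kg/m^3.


Powder factor = explosive mass / rock volume
= 494 / 5488
= 0.09 kg/m^3

0.09 kg/m^3


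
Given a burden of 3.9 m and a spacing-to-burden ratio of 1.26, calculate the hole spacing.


4.914 m

Spacing = burden * ratio
= 3.9 * 1.26
= 4.914 m


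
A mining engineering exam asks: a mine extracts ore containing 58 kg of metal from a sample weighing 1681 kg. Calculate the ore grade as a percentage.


Ore grade = (metal mass / ore mass) * 100
= (58 / 1681) * 100
= 0.03450327186 * 100
= 3.4503%

3.4503%


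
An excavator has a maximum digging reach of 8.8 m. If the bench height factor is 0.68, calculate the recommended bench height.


Bench height = reach * factor
= 8.8 * 0.68
= 5.984 m

5.984 m


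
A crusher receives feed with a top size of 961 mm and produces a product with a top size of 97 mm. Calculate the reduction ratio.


Reduction ratio = feed size / product size
= 961 / 97
= 9.9072

9.9072


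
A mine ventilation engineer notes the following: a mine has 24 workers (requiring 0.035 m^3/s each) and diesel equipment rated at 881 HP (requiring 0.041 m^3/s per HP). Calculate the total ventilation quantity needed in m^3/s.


36.961 m^3/s

Airflow for workers:
Q_people = 24 * 0.035 = 0.84 m^3/s
Airflow for diesel equipment:
Q_diesel = 881 * 0.041 = 36.121 m^3/s
Total ventilation:
Q_total = 0.84 + 36.121
= 36.961 m^3/s


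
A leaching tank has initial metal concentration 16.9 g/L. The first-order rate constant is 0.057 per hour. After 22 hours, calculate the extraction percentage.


71.4639%

Compute the exponent:
-k * t = -0.057 * 22 = -1.254
Remaining concentration:
C = 16.9 * exp(-1.254)
= 16.9 * 0.2853610667
= 4.822602027 g/L
Extracted = 16.9 - 4.822602027 = 12.07739797 g/L
Extraction % = 12.07739797 / 16.9 * 100
= 71.4639%


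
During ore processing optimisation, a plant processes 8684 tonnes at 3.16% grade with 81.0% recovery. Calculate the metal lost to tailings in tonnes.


52.1387 tonnes

Total metal in feed:
= 8684 * 3.16 / 100 = 274.4144 tonnes
Metal recovered:
= 274.4144 * 81.0 / 100 = 222.275664 tonnes
Metal lost to tailings:
= 274.4144 - 222.275664
= 52.1387 tonnes


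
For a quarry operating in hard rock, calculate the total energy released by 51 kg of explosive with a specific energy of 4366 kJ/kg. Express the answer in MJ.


222.666 MJ

Energy = mass * specific_energy / 1000
= 51 * 4366 / 1000
= 222666 / 1000
= 222.666 MJ


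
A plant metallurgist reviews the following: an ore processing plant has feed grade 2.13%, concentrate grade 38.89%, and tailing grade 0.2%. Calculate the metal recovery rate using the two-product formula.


Using the two-product formula:
R = 100 * c * (f - t) / (f * (c - t))
Numerator = 100 * 38.89 * (2.13 - 0.2)
= 100 * 38.89 * 1.93
= 7505.77
Denominator = 2.13 * (38.89 - 0.2)
= 2.13 * 38.69
= 82.4097
R = 7505.77 / 82.4097
= 91.0787%

91.0787%


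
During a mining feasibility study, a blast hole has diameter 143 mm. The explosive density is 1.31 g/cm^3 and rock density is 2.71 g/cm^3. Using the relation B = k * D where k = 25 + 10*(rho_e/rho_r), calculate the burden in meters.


4.2663 m

First, compute k:
rho_e / rho_r = 1.31 / 2.71 = 0.4833948339
k = 25 + 10 * 0.4833948339 = 29.83394834
Then, compute burden:
B = k * D / 1000 = 29.83394834 * 143 / 1000
= 4266.254613 / 1000
= 4.2663 m


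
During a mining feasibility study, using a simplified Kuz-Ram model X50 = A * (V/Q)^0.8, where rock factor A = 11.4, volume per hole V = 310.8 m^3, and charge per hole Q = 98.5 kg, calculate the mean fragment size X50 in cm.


28.5852 cm

Compute V/Q:
V/Q = 310.8 / 98.5 = 3.155329949
Raise to the power 0.8:
(V/Q)^0.8 = 3.155329949^0.8 = 2.50747045
Multiply by A:
X50 = 11.4 * 2.50747045
= 28.5852 cm


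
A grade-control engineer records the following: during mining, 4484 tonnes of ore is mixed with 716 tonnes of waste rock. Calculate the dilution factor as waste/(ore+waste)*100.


13.7692%

Total material = ore + waste
= 4484 + 716 = 5200 tonnes
Dilution = waste / total * 100
= 716 / 5200 * 100
= 0.1376923077 * 100
= 13.7692%


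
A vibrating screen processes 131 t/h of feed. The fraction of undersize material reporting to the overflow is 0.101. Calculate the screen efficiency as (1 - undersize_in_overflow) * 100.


89.9%

Screen efficiency = (1 - fraction of undersize in overflow) * 100
= (1 - 0.101) * 100
= 0.899 * 100
= 89.9%


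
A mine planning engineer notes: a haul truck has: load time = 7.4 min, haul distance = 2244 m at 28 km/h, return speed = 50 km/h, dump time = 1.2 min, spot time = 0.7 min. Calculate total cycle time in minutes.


Convert haul speed to m/min: 28 * 1000/60 = 466.6666667 m/min
Haul time = 2244 / 466.6666667 = 4.808571429 min
Convert return speed to m/min: 50 * 1000/60 = 833.3333333 m/min
Return time = 2244 / 833.3333333 = 2.6928 min
Total cycle time:
= 7.4 + 4.808571429 + 1.2 + 2.6928 + 0.7
= 16.8014 min

16.8014 min


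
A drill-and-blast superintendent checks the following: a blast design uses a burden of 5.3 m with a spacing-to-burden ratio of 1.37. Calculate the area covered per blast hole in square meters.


First, find the spacing:
Spacing = burden * ratio = 5.3 * 1.37
= 7.261 m
Then, calculate the area:
Area = burden * spacing = 5.3 * 7.261
= 38.4833 m^2

38.4833 m^2


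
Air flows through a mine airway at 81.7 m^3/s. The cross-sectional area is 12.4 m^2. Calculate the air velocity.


6.5887 m/s

Velocity = flow rate / cross-sectional area
= 81.7 / 12.4
= 6.5887 m/s


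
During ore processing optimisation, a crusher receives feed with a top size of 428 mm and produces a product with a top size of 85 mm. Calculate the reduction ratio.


Reduction ratio = feed size / product size
= 428 / 85
= 5.0353

5.0353


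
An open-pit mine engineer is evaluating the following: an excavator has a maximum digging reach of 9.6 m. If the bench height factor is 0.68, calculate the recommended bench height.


6.528 m

Bench height = reach * factor
= 9.6 * 0.68
= 6.528 m


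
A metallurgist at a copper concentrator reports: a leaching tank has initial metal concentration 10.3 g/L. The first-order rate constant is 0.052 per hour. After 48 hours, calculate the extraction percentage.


91.7586%

Compute the exponent:
-k * t = -0.052 * 48 = -2.496
Remaining concentration:
C = 10.3 * exp(-2.496)
= 10.3 * 0.08241399617
= 0.8488641606 g/L
Extracted = 10.3 - 0.8488641606 = 9.451135839 g/L
Extraction % = 9.451135839 / 10.3 * 100
= 91.7586%


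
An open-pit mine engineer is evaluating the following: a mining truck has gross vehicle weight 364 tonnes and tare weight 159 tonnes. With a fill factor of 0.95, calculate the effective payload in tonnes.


194.75 tonnes

Maximum payload = gross - tare
= 364 - 159 = 205 tonnes
Effective payload = max payload * fill factor
= 205 * 0.95
= 194.75 tonnes


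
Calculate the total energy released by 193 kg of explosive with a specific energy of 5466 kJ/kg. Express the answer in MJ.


Energy = mass * specific_energy / 1000
= 193 * 5466 / 1000
= 1054938 / 1000
= 1054.938 MJ

1054.938 MJ


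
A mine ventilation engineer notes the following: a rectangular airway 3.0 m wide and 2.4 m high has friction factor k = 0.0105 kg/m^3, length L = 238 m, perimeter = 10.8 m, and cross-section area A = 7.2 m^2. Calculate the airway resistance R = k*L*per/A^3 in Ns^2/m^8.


Compute the numerator:
k * L * per = 0.0105 * 238 * 10.8
= 26.9892
Compute the denominator:
A^3 = 7.2^3 = 373.248
Resistance:
R = 26.9892 / 373.248
= 0.0723 Ns^2/m^8

0.0723 Ns^2/m^8


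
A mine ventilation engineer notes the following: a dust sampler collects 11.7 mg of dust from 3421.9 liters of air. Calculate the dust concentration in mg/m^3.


Convert liters to m^3: 1 m^3 = 1000 L
Concentration = mass / volume * 1000
= 11.7 / 3421.9 * 1000
= 0.003419153102 * 1000
= 3.4192 mg/m^3

3.4192 mg/m^3


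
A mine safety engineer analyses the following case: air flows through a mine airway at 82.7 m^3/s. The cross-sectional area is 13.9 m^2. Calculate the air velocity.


5.9496 m/s

Velocity = flow rate / cross-sectional area
= 82.7 / 13.9
= 5.9496 m/s


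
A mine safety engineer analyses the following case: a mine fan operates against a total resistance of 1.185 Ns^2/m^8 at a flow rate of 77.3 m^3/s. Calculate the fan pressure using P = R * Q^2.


Compute Q^2:
Q^2 = 77.3^2 = 5975.29
Compute pressure:
P = R * Q^2 = 1.185 * 5975.29
= 7080.7187 Pa

7080.7187 Pa


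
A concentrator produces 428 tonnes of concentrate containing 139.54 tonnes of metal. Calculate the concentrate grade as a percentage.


32.6028%

Grade = (metal in concentrate / concentrate mass) * 100
= (139.54 / 428) * 100
= 0.3260280374 * 100
= 32.6028%


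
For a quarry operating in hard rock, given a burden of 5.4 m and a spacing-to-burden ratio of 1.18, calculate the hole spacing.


Spacing = burden * ratio
= 5.4 * 1.18
= 6.372 m

6.372 m


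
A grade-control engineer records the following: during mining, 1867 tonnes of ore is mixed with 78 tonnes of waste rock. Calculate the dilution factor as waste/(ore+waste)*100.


4.0103%

Total material = ore + waste
= 1867 + 78 = 1945 tonnes
Dilution = waste / total * 100
= 78 / 1945 * 100
= 0.04010282776 * 100
= 4.0103%


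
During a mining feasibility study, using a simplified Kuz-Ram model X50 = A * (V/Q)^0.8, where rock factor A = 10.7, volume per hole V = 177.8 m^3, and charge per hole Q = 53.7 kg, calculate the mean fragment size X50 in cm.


27.8837 cm

Compute V/Q:
V/Q = 177.8 / 53.7 = 3.310986965
Raise to the power 0.8:
(V/Q)^0.8 = 3.310986965^0.8 = 2.605949388
Multiply by A:
X50 = 10.7 * 2.605949388
= 27.8837 cm


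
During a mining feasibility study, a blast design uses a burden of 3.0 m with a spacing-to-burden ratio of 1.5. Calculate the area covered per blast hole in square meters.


First, find the spacing:
Spacing = burden * ratio = 3.0 * 1.5
= 4.5 m
Then, calculate the area:
Area = burden * spacing = 3.0 * 4.5
= 13.5 m^2

13.5 m^2


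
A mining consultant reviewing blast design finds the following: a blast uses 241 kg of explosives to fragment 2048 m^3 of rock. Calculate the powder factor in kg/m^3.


Powder factor = explosive mass / rock volume
= 241 / 2048
= 0.1177 kg/m^3

0.1177 kg/m^3


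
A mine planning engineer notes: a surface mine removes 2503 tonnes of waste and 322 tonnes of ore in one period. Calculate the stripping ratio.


7.7733

Stripping ratio = waste tonnage / ore tonnage
= 2503 / 322
= 7.7733


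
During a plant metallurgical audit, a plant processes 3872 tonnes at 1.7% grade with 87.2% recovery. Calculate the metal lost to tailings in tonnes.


Total metal in feed:
= 3872 * 1.7 / 100 = 65.824 tonnes
Metal recovered:
= 65.824 * 87.2 / 100 = 57.398528 tonnes
Metal lost to tailings:
= 65.824 - 57.398528
= 8.4255 tonnes

8.4255 tonnes


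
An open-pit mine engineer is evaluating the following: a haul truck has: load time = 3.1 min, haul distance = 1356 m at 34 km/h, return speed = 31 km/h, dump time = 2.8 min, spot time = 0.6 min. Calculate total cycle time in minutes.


Convert haul speed to m/min: 34 * 1000/60 = 566.6666667 m/min
Haul time = 1356 / 566.6666667 = 2.392941176 min
Convert return speed to m/min: 31 * 1000/60 = 516.6666667 m/min
Return time = 1356 / 516.6666667 = 2.624516129 min
Total cycle time:
= 3.1 + 2.392941176 + 2.8 + 2.624516129 + 0.6
= 11.5175 min

11.5175 min


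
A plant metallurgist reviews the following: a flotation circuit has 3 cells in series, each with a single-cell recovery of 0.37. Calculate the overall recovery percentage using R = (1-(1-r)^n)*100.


74.9953%

Complement of single-cell recovery:
1 - r = 1 - 0.37 = 0.63
Raise to power n:
(1 - r)^3 = 0.63^3 = 0.250047
Overall recovery:
R = (1 - 0.250047) * 100
= 74.9953%


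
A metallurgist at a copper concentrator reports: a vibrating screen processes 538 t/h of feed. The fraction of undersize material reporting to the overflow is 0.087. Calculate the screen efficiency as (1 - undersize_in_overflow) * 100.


Screen efficiency = (1 - fraction of undersize in overflow) * 100
= (1 - 0.087) * 100
= 0.913 * 100
= 91.3%

91.3%


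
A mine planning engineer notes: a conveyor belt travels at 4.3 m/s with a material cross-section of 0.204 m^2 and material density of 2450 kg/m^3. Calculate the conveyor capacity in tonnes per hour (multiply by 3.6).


Volumetric flow = speed * area
= 4.3 * 0.204 = 0.8772 m^3/s
Mass flow = volumetric * density
= 0.8772 * 2450 = 2149.14 kg/s
Convert to t/h: multiply by 3.6
Capacity = 2149.14 * 3.6
= 7736.904 t/h

7736.904 t/h


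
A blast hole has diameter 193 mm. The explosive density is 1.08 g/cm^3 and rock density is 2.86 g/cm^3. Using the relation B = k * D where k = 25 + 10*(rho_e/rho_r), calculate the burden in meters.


5.5538 m

First, compute k:
rho_e / rho_r = 1.08 / 2.86 = 0.3776223776
k = 25 + 10 * 0.3776223776 = 28.77622378
Then, compute burden:
B = k * D / 1000 = 28.77622378 * 193 / 1000
= 5553.811189 / 1000
= 5.5538 m


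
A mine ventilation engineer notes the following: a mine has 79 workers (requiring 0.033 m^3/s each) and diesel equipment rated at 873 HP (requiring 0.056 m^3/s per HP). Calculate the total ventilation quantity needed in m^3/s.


51.495 m^3/s

Airflow for workers:
Q_people = 79 * 0.033 = 2.607 m^3/s
Airflow for diesel equipment:
Q_diesel = 873 * 0.056 = 48.888 m^3/s
Total ventilation:
Q_total = 2.607 + 48.888
= 51.495 m^3/s


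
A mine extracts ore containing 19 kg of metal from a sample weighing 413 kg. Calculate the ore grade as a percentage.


Ore grade = (metal mass / ore mass) * 100
= (19 / 413) * 100
= 0.04600484262 * 100
= 4.6005%

4.6005%


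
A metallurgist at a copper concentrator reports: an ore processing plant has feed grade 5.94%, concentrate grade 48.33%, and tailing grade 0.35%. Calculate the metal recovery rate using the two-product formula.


94.7942%

Using the two-product formula:
R = 100 * c * (f - t) / (f * (c - t))
Numerator = 100 * 48.33 * (5.94 - 0.35)
= 100 * 48.33 * 5.59
= 27016.47
Denominator = 5.94 * (48.33 - 0.35)
= 5.94 * 47.98
= 285.0012
R = 27016.47 / 285.0012
= 94.7942%


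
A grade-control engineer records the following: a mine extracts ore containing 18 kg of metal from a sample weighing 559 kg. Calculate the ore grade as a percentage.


3.22%

Ore grade = (metal mass / ore mass) * 100
= (18 / 559) * 100
= 0.03220035778 * 100
= 3.22%


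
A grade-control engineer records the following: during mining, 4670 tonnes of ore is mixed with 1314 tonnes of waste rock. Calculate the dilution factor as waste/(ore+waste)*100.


Total material = ore + waste
= 4670 + 1314 = 5984 tonnes
Dilution = waste / total * 100
= 1314 / 5984 * 100
= 0.2195855615 * 100
= 21.9586%

21.9586%


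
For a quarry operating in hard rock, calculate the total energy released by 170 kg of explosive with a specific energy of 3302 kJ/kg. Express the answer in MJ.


561.34 MJ

Energy = mass * specific_energy / 1000
= 170 * 3302 / 1000
= 561340 / 1000
= 561.34 MJ


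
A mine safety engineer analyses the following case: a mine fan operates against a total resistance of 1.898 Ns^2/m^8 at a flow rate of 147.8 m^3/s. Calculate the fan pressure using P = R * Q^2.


41461.5063 Pa

Compute Q^2:
Q^2 = 147.8^2 = 21844.84
Compute pressure:
P = R * Q^2 = 1.898 * 21844.84
= 41461.5063 Pa


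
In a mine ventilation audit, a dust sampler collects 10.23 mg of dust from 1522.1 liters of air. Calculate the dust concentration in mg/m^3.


Convert liters to m^3: 1 m^3 = 1000 L
Concentration = mass / volume * 1000
= 10.23 / 1522.1 * 1000
= 0.006720977597 * 1000
= 6.721 mg/m^3

6.721 mg/m^3


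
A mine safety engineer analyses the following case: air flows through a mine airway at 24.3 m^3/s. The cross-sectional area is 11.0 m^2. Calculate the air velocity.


2.2091 m/s

Velocity = flow rate / cross-sectional area
= 24.3 / 11.0
= 2.2091 m/s


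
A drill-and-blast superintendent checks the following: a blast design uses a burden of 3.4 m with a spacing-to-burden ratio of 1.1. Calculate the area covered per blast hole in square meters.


12.716 m^2

First, find the spacing:
Spacing = burden * ratio = 3.4 * 1.1
= 3.74 m
Then, calculate the area:
Area = burden * spacing = 3.4 * 3.74
= 12.716 m^2


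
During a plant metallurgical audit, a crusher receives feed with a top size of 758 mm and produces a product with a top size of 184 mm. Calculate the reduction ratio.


Reduction ratio = feed size / product size
= 758 / 184
= 4.1196

4.1196


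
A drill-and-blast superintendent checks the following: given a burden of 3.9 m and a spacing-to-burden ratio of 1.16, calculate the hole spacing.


Spacing = burden * ratio
= 3.9 * 1.16
= 4.524 m

4.524 m


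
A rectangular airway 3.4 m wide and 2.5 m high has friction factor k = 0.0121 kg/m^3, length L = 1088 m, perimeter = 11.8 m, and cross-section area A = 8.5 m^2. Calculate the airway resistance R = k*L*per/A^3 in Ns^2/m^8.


0.253 Ns^2/m^8

Compute the numerator:
k * L * per = 0.0121 * 1088 * 11.8
= 155.34464
Compute the denominator:
A^3 = 8.5^3 = 614.125
Resistance:
R = 155.34464 / 614.125
= 0.253 Ns^2/m^8


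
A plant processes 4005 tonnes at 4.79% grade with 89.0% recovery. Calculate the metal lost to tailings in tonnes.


Total metal in feed:
= 4005 * 4.79 / 100 = 191.8395 tonnes
Metal recovered:
= 191.8395 * 89.0 / 100 = 170.737155 tonnes
Metal lost to tailings:
= 191.8395 - 170.737155
= 21.1023 tonnes

21.1023 tonnes


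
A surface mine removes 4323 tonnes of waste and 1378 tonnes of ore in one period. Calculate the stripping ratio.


3.1372

Stripping ratio = waste tonnage / ore tonnage
= 4323 / 1378
= 3.1372


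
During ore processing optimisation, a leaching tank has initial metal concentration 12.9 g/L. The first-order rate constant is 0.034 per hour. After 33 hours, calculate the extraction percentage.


67.4372%

Compute the exponent:
-k * t = -0.034 * 33 = -1.122
Remaining concentration:
C = 12.9 * exp(-1.122)
= 12.9 * 0.3256278872
= 4.200599744 g/L
Extracted = 12.9 - 4.200599744 = 8.699400256 g/L
Extraction % = 8.699400256 / 12.9 * 100
= 67.4372%
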